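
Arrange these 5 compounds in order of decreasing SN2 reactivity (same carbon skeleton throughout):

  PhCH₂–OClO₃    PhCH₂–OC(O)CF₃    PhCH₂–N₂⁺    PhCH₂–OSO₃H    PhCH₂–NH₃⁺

Identical carbon frameworks mean the comparison reduces to leaving-group quality.
A good leaving group is a weak base: the lower the pKₐ of its conjugate acid, the more readily it departs.
PhCH₂–N₂⁺ loses N₂: no meaningful conjugate acid; N₂ departs as an exceptionally stable neutral molecule
PhCH₂–OClO₃ loses ClO₄⁻: pKₐ(HClO₄) ≈ -10
PhCH₂–OSO₃H loses HSO₄⁻: pKₐ(H₂SO₄) ≈ -3
PhCH₂–OC(O)CF₃ loses CF₃COO⁻: pKₐ(CF₃COOH) ≈ 0.2
PhCH₂–NH₃⁺ loses NH₃: pKₐ(NH₄⁺) ≈ 9.2

PhCH₂–N₂⁺ > PhCH₂–OClO₃ > PhCH₂–OSO₃H > PhCH₂–OC(O)CF₃ > PhCH₂–NH₃⁺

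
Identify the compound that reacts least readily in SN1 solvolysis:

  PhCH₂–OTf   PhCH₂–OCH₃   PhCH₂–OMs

Identical carbon frameworks mean the comparison reduces to leaving-group quality.
Rank by basicity of the departing species: weakest base leaves most easily.
PhCH₂–OTf loses OTf⁻: pKₐ(CF₃SO₃H (triflic acid)) ≈ -14
PhCH₂–OMs loses OMs⁻: pKₐ(CH₃SO₃H (MsOH)) ≈ -1.9
PhCH₂–OCH₃ loses CH₃O⁻: pKₐ(CH₃OH) ≈ 15.5

PhCH₂–OCH₃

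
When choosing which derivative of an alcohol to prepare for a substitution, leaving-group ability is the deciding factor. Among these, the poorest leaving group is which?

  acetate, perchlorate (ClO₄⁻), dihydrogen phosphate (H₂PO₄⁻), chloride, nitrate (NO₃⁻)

acetate

The more stable X⁻ (or X) is on its own — i.e. the weaker a base it is — the better a leaving group it makes.
perchlorate (ClO₄⁻): pKₐ(HClO₄) ≈ -10
chloride: pKₐ(HCl) ≈ -7
nitrate (NO₃⁻): pKₐ(HNO₃) ≈ -1.3
dihydrogen phosphate (H₂PO₄⁻): pKₐ(H₃PO₄) ≈ 2.1
acetate: pKₐ(CH₃COOH) ≈ 4.8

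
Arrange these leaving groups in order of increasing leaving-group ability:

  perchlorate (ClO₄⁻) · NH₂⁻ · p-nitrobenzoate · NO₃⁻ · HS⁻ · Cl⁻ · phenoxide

NH₂⁻ < phenoxide < HS⁻ < p-nitrobenzoate < NO₃⁻ < Cl⁻ < perchlorate (ClO₄⁻)

perchlorate (ClO₄⁻): pKₐ(HClO₄) ≈ -10
Cl⁻: pKₐ(HCl) ≈ -7
NO₃⁻: pKₐ(HNO₃) ≈ -1.3
p-nitrobenzoate: pKₐ(p-nitrobenzoic acid) ≈ 3.4
HS⁻: pKₐ(H₂S) ≈ 7
phenoxide: pKₐ(C₆H₅OH (phenol)) ≈ 10
NH₂⁻: pKₐ(NH₃) ≈ 38
Reversing gives the worst-to-best order requested.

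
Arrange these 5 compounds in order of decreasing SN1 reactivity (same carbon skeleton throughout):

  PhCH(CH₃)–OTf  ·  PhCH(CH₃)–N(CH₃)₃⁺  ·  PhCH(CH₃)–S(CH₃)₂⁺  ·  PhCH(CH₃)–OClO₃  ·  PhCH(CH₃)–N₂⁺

PhCH(CH₃)–N₂⁺ > PhCH(CH₃)–OTf > PhCH(CH₃)–OClO₃ > PhCH(CH₃)–S(CH₃)₂⁺ > PhCH(CH₃)–N(CH₃)₃⁺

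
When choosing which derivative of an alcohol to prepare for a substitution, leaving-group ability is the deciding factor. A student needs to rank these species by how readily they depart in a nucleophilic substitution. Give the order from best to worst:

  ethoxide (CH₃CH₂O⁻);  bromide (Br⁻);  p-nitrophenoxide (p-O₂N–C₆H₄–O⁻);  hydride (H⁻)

The more stable X⁻ (or X) is on its own — i.e. the weaker a base it is — the better a leaving group it makes.
bromide (Br⁻): pKₐ(HBr) ≈ -9
p-nitrophenoxide (p-O₂N–C₆H₄–O⁻): pKₐ(p-nitrophenol) ≈ 7.2
ethoxide (CH₃CH₂O⁻): pKₐ(CH₃CH₂OH) ≈ 16
hydride (H⁻): pKₐ(H₂) ≈ 36

bromide (Br⁻) > p-nitrophenoxide (p-O₂N–C₆H₄–O⁻) > ethoxide (CH₃CH₂O⁻) > hydride (H⁻)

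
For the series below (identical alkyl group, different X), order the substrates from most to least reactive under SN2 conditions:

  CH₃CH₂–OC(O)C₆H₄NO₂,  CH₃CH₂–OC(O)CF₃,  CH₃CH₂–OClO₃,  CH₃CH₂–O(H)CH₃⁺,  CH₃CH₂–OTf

CH₃CH₂–OTf > CH₃CH₂–OClO₃ > CH₃CH₂–O(H)CH₃⁺ > CH₃CH₂–OC(O)CF₃ > CH₃CH₂–OC(O)C₆H₄NO₂

The skeletons are identical, so relative rate is governed entirely by leaving-group ability.
Leaving-group ability tracks the stability of the departed species; conjugate-acid pKₐ is the usual yardstick (lower pKₐ → better LG).
CH₃CH₂–OTf loses OTf⁻: pKₐ(CF₃SO₃H (triflic acid)) ≈ -14
CH₃CH₂–OClO₃ loses ClO₄⁻: pKₐ(HClO₄) ≈ -10
CH₃CH₂–O(H)CH₃⁺ loses R'OH: pKₐ(R'OH₂⁺) ≈ -2.4
CH₃CH₂–OC(O)CF₃ loses CF₃COO⁻: pKₐ(CF₃COOH) ≈ 0.2
CH₃CH₂–OC(O)C₆H₄NO₂ loses p-O₂N–C₆H₄–COO⁻: pKₐ(p-nitrobenzoic acid) ≈ 3.4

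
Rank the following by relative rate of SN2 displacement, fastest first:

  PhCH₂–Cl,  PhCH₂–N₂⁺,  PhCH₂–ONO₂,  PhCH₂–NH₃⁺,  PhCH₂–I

PhCH₂–N₂⁺ > PhCH₂–I > PhCH₂–Cl > PhCH₂–ONO₂ > PhCH₂–NH₃⁺

Same R in every case — rank the leaving groups.
A good leaving group is a weak base: the lower the pKₐ of its conjugate acid, the more readily it departs.
PhCH₂–N₂⁺ loses N₂: no meaningful conjugate acid; N₂ departs as an exceptionally stable neutral molecule
PhCH₂–I loses I⁻: pKₐ(HI) ≈ -10
PhCH₂–Cl loses Cl⁻: pKₐ(HCl) ≈ -7
PhCH₂–ONO₂ loses NO₃⁻: pKₐ(HNO₃) ≈ -1.3
PhCH₂–NH₃⁺ loses NH₃: pKₐ(NH₄⁺) ≈ 9.2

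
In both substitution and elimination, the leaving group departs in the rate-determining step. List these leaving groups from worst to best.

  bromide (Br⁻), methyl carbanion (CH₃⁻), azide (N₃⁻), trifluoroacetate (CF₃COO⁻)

methyl carbanion (CH₃⁻) < azide (N₃⁻) < trifluoroacetate (CF₃COO⁻) < bromide (Br⁻)

Rank by basicity of the departing species: weakest base leaves most easily.
bromide (Br⁻): pKₐ(HBr) ≈ -9 — weak base; good leaving group
trifluoroacetate (CF₃COO⁻): pKₐ(CF₃COOH) ≈ 0.2
azide (N₃⁻): pKₐ(HN₃) ≈ 4.7
methyl carbanion (CH₃⁻): pKₐ(CH₄) ≈ 48 — unstabilised carbanion; the worst conceivable leaving group
Reversing gives the worst-to-best order requested.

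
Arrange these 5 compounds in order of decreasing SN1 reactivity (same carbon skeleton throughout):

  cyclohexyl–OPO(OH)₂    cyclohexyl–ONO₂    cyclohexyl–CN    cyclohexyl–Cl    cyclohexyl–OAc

With the same alkyl group throughout, only the leaving group differentiates the rates.
Leaving-group ability tracks the stability of the departed species; conjugate-acid pKₐ is the usual yardstick (lower pKₐ → better LG).
cyclohexyl–Cl loses Cl⁻: pKₐ(HCl) ≈ -7
cyclohexyl–ONO₂ loses NO₃⁻: pKₐ(HNO₃) ≈ -1.3
cyclohexyl–OPO(OH)₂ loses H₂PO₄⁻: pKₐ(H₃PO₄) ≈ 2.1
cyclohexyl–OAc loses AcO⁻: pKₐ(CH₃COOH) ≈ 4.8
cyclohexyl–CN loses CN⁻: pKₐ(HCN) ≈ 9.2

cyclohexyl–Cl > cyclohexyl–ONO₂ > cyclohexyl–OPO(OH)₂ > cyclohexyl–OAc > cyclohexyl–CN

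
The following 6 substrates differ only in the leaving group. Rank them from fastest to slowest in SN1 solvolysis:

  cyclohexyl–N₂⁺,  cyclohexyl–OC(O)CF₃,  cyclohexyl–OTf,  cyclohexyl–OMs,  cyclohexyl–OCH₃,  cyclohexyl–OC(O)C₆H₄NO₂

Identical carbon frameworks mean the comparison reduces to leaving-group quality.
Rank by basicity of the departing species: weakest base leaves most easily.
cyclohexyl–N₂⁺ loses N₂: no meaningful conjugate acid; N₂ departs as an exceptionally stable neutral molecule
cyclohexyl–OTf loses OTf⁻: pKₐ(CF₃SO₃H (triflic acid)) ≈ -14
cyclohexyl–OMs loses OMs⁻: pKₐ(CH₃SO₃H (MsOH)) ≈ -1.9
cyclohexyl–OC(O)CF₃ loses CF₃COO⁻: pKₐ(CF₃COOH) ≈ 0.2
cyclohexyl–OC(O)C₆H₄NO₂ loses p-O₂N–C₆H₄–COO⁻: pKₐ(p-nitrobenzoic acid) ≈ 3.4
cyclohexyl–OCH₃ loses CH₃O⁻: pKₐ(CH₃OH) ≈ 15.5

cyclohexyl–N₂⁺ > cyclohexyl–OTf > cyclohexyl–OMs > cyclohexyl–OC(O)CF₃ > cyclohexyl–OC(O)C₆H₄NO₂ > cyclohexyl–OCH₃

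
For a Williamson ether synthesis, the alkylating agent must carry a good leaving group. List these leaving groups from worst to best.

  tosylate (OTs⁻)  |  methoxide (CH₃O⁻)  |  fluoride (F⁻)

tosylate (OTs⁻): pKₐ(p-CH₃C₆H₄SO₃H (TsOH)) ≈ -2.8 — resonance-delocalised arenesulfonate
fluoride (F⁻): pKₐ(HF) ≈ 3.2
methoxide (CH₃O⁻): pKₐ(CH₃OH) ≈ 15.5 — strong base; alkoxides do not leave unassisted
Reversing gives the worst-to-best order requested.

methoxide (CH₃O⁻) < fluoride (F⁻) < tosylate (OTs⁻)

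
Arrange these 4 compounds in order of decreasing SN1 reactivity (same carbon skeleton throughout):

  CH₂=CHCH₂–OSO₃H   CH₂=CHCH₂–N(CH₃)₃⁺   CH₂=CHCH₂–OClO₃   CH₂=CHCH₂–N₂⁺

CH₂=CHCH₂–N₂⁺ > CH₂=CHCH₂–OClO₃ > CH₂=CHCH₂–OSO₃H > CH₂=CHCH₂–N(CH₃)₃⁺

The skeletons are identical, so relative rate is governed entirely by leaving-group ability.
The more stable X⁻ (or X) is on its own — i.e. the weaker a base it is — the better a leaving group it makes.
CH₂=CHCH₂–N₂⁺ loses N₂: no meaningful conjugate acid; N₂ departs as an exceptionally stable neutral molecule
CH₂=CHCH₂–OClO₃ loses ClO₄⁻: pKₐ(HClO₄) ≈ -10
CH₂=CHCH₂–OSO₃H loses HSO₄⁻: pKₐ(H₂SO₄) ≈ -3
CH₂=CHCH₂–N(CH₃)₃⁺ loses NR'₃: pKₐ(R'₃NH⁺) ≈ 10.7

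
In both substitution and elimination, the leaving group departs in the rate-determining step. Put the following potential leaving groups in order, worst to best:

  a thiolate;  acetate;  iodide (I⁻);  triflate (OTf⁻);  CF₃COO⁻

The more stable X⁻ (or X) is on its own — i.e. the weaker a base it is — the better a leaving group it makes.
triflate (OTf⁻): pKₐ(CF₃SO₃H (triflic acid)) ≈ -14
iodide (I⁻): pKₐ(HI) ≈ -10
CF₃COO⁻: pKₐ(CF₃COOH) ≈ 0.2
acetate: pKₐ(CH₃COOH) ≈ 4.8
a thiolate: pKₐ(RSH (a thiol)) ≈ 10.5
Listed from poorest to best leaving group as asked.

a thiolate < acetate < CF₃COO⁻ < iodide (I⁻) < triflate (OTf⁻)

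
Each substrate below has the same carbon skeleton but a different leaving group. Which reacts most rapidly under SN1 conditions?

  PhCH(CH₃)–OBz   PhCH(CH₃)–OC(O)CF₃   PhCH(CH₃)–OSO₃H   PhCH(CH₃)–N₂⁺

PhCH(CH₃)–N₂⁺

Same R in every case — rank the leaving groups.
Rank by basicity of the departing species: weakest base leaves most easily.
PhCH(CH₃)–N₂⁺ loses N₂: no meaningful conjugate acid; N₂ departs as an exceptionally stable neutral molecule
PhCH(CH₃)–OSO₃H loses HSO₄⁻: pKₐ(H₂SO₄) ≈ -3
PhCH(CH₃)–OC(O)CF₃ loses CF₃COO⁻: pKₐ(CF₃COOH) ≈ 0.2
PhCH(CH₃)–OBz loses PhCOO⁻: pKₐ(C₆H₅COOH) ≈ 4.2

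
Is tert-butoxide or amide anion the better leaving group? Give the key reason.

tert-butoxide

tert-butoxide is the better leaving group.
pKₐ(t-BuOH) ≈ 18 versus pKₐ(NH₃) ≈ 38: tert-butoxide is the much weaker base.
Bulky, strongly basic alkoxide.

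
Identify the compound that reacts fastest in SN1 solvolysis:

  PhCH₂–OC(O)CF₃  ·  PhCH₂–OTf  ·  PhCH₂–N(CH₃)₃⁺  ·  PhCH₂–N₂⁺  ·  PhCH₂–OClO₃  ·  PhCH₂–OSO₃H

The skeletons are identical, so relative rate is governed entirely by leaving-group ability.
Leaving-group ability tracks the stability of the departed species; conjugate-acid pKₐ is the usual yardstick (lower pKₐ → better LG).
PhCH₂–N₂⁺ loses N₂: no meaningful conjugate acid; N₂ departs as an exceptionally stable neutral molecule
PhCH₂–OTf loses OTf⁻: pKₐ(CF₃SO₃H (triflic acid)) ≈ -14
PhCH₂–OClO₃ loses ClO₄⁻: pKₐ(HClO₄) ≈ -10
PhCH₂–OSO₃H loses HSO₄⁻: pKₐ(H₂SO₄) ≈ -3
PhCH₂–OC(O)CF₃ loses CF₃COO⁻: pKₐ(CF₃COOH) ≈ 0.2
PhCH₂–N(CH₃)₃⁺ loses NR'₃: pKₐ(R'₃NH⁺) ≈ 10.7

PhCH₂–N₂⁺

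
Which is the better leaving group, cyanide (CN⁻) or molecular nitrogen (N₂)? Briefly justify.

molecular nitrogen (N₂)

molecular nitrogen (N₂) is the better leaving group.
N₂ is the ultimate leaving group — it departs as an exceptionally stable neutral molecule, whereas cyanide (CN⁻) (pKₐ(HCN) ≈ 9.2) is far more basic.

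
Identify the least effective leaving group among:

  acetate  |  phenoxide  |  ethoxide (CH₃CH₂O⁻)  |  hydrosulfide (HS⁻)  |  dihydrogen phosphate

ethoxide (CH₃CH₂O⁻)

The more stable X⁻ (or X) is on its own — i.e. the weaker a base it is — the better a leaving group it makes.
dihydrogen phosphate: pKₐ(H₃PO₄) ≈ 2.1
acetate: pKₐ(CH₃COOH) ≈ 4.8
hydrosulfide (HS⁻): pKₐ(H₂S) ≈ 7
phenoxide: pKₐ(C₆H₅OH (phenol)) ≈ 10
ethoxide (CH₃CH₂O⁻): pKₐ(CH₃CH₂OH) ≈ 16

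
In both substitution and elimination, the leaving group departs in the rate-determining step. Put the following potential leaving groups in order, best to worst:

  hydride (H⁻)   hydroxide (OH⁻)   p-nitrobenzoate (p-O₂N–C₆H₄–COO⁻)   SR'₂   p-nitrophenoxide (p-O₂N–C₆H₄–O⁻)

The more stable X⁻ (or X) is on its own — i.e. the weaker a base it is — the better a leaving group it makes.
SR'₂: pKₐ(R'₂SH⁺) ≈ -7 — neutral; leaves from a sulfonium salt (R–SR'₂⁺)
p-nitrobenzoate (p-O₂N–C₆H₄–COO⁻): pKₐ(p-nitrobenzoic acid) ≈ 3.4
p-nitrophenoxide (p-O₂N–C₆H₄–O⁻): pKₐ(p-nitrophenol) ≈ 7.2 — nitro group delocalises the charge; the classic chromogenic LG
hydroxide (OH⁻): pKₐ(H₂O) ≈ 15.7 — strong base; essentially never leaves without prior activation
hydride (H⁻): pKₐ(H₂) ≈ 36

SR'₂ > p-nitrobenzoate (p-O₂N–C₆H₄–COO⁻) > p-nitrophenoxide (p-O₂N–C₆H₄–O⁻) > hydroxide (OH⁻) > hydride (H⁻)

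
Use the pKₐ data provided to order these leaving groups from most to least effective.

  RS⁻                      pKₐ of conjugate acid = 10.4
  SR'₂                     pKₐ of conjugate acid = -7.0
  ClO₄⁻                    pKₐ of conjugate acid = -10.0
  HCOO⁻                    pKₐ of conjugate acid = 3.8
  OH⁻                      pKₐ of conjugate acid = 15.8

ClO₄⁻ > SR'₂ > HCOO⁻ > RS⁻ > OH⁻

Lower conjugate-acid pKₐ ⇒ weaker base ⇒ better leaving group.
Sorting by the given values: ClO₄⁻ (-10.0), SR'₂ (-7.0), HCOO⁻ (3.8), RS⁻ (10.4), OH⁻ (15.8).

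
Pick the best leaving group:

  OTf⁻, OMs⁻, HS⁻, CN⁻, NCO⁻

OTf⁻

The more stable X⁻ (or X) is on its own — i.e. the weaker a base it is — the better a leaving group it makes.
OTf⁻: pKₐ(CF₃SO₃H (triflic acid)) ≈ -14
OMs⁻: pKₐ(CH₃SO₃H (MsOH)) ≈ -1.9
NCO⁻: pKₐ(HOCN) ≈ 3.5
HS⁻: pKₐ(H₂S) ≈ 7
CN⁻: pKₐ(HCN) ≈ 9.2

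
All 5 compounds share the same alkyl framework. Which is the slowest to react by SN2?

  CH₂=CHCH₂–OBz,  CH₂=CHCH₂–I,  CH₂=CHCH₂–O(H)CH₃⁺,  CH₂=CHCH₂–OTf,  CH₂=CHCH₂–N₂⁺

With the same alkyl group throughout, only the leaving group differentiates the rates.
Leaving-group ability tracks the stability of the departed species; conjugate-acid pKₐ is the usual yardstick (lower pKₐ → better LG).
CH₂=CHCH₂–N₂⁺ loses N₂: no meaningful conjugate acid; N₂ departs as an exceptionally stable neutral molecule
CH₂=CHCH₂–OTf loses OTf⁻: pKₐ(CF₃SO₃H (triflic acid)) ≈ -14
CH₂=CHCH₂–I loses I⁻: pKₐ(HI) ≈ -10
CH₂=CHCH₂–O(H)CH₃⁺ loses R'OH: pKₐ(R'OH₂⁺) ≈ -2.4
CH₂=CHCH₂–OBz loses PhCOO⁻: pKₐ(C₆H₅COOH) ≈ 4.2

CH₂=CHCH₂–OBz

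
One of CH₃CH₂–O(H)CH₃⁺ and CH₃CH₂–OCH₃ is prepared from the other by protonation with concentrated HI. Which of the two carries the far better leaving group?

CH₃CH₂–O(H)CH₃⁺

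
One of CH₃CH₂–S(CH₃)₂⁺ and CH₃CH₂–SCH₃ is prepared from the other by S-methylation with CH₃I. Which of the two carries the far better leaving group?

CH₃CH₂–S(CH₃)₂⁺

From CH₃CH₂–SCH₃ the departing group would be RS⁻ (pKₐ(RSH (a thiol)) ≈ 10.5). Moderately basic; rarely leaves without activation.
From CH₃CH₂–S(CH₃)₂⁺ the leaving group is SR'₂ (pKₐ(R'₂SH⁺) ≈ -7). Neutral; leaves from a sulfonium salt (R–SR'₂⁺).
S-methylation with CH₃I works by allowing neutral dimethyl sulfide, rather than methanethiolate, to depart, making CH₃CH₂–S(CH₃)₂⁺ enormously more reactive.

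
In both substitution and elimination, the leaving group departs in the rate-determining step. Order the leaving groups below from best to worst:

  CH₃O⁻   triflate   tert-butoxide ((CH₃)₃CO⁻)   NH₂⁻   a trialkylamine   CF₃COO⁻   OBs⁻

triflate > OBs⁻ > CF₃COO⁻ > a trialkylamine > CH₃O⁻ > tert-butoxide ((CH₃)₃CO⁻) > NH₂⁻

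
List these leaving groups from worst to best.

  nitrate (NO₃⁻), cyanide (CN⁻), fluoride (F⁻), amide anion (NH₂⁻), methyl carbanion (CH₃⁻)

methyl carbanion (CH₃⁻) < amide anion (NH₂⁻) < cyanide (CN⁻) < fluoride (F⁻) < nitrate (NO₃⁻)

nitrate (NO₃⁻): pKₐ(HNO₃) ≈ -1.3
fluoride (F⁻): pKₐ(HF) ≈ 3.2
cyanide (CN⁻): pKₐ(HCN) ≈ 9.2
amide anion (NH₂⁻): pKₐ(NH₃) ≈ 38
methyl carbanion (CH₃⁻): pKₐ(CH₄) ≈ 48
Listed from poorest to best leaving group as asked.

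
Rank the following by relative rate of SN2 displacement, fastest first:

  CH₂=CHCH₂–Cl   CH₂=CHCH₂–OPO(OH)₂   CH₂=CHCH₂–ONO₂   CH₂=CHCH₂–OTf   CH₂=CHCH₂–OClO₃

CH₂=CHCH₂–OTf > CH₂=CHCH₂–OClO₃ > CH₂=CHCH₂–Cl > CH₂=CHCH₂–ONO₂ > CH₂=CHCH₂–OPO(OH)₂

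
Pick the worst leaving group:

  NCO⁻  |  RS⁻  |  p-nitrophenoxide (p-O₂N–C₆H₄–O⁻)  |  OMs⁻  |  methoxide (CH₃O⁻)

methoxide (CH₃O⁻)

Rank by basicity of the departing species: weakest base leaves most easily.
OMs⁻: pKₐ(CH₃SO₃H (MsOH)) ≈ -1.9
NCO⁻: pKₐ(HOCN) ≈ 3.5
p-nitrophenoxide (p-O₂N–C₆H₄–O⁻): pKₐ(p-nitrophenol) ≈ 7.2
RS⁻: pKₐ(RSH (a thiol)) ≈ 10.5
methoxide (CH₃O⁻): pKₐ(CH₃OH) ≈ 15.5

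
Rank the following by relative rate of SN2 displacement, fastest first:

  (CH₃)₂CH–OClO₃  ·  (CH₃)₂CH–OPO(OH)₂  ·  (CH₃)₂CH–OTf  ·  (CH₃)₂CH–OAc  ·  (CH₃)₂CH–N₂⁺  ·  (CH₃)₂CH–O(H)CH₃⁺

The skeletons are identical, so relative rate is governed entirely by leaving-group ability.
Leaving-group ability tracks the stability of the departed species; conjugate-acid pKₐ is the usual yardstick (lower pKₐ → better LG).
(CH₃)₂CH–N₂⁺ loses N₂: no meaningful conjugate acid; N₂ departs as an exceptionally stable neutral molecule
(CH₃)₂CH–OTf loses OTf⁻: pKₐ(CF₃SO₃H (triflic acid)) ≈ -14
(CH₃)₂CH–OClO₃ loses ClO₄⁻: pKₐ(HClO₄) ≈ -10
(CH₃)₂CH–O(H)CH₃⁺ loses R'OH: pKₐ(R'OH₂⁺) ≈ -2.4
(CH₃)₂CH–OPO(OH)₂ loses H₂PO₄⁻: pKₐ(H₃PO₄) ≈ 2.1
(CH₃)₂CH–OAc loses AcO⁻: pKₐ(CH₃COOH) ≈ 4.8

(CH₃)₂CH–N₂⁺ > (CH₃)₂CH–OTf > (CH₃)₂CH–OClO₃ > (CH₃)₂CH–O(H)CH₃⁺ > (CH₃)₂CH–OPO(OH)₂ > (CH₃)₂CH–OAc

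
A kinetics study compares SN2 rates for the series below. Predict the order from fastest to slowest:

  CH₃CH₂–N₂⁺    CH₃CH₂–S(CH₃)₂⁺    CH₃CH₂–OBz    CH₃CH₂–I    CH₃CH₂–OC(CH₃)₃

With the same alkyl group throughout, only the leaving group differentiates the rates.
Leaving-group ability tracks the stability of the departed species; conjugate-acid pKₐ is the usual yardstick (lower pKₐ → better LG).
CH₃CH₂–N₂⁺ loses N₂: no meaningful conjugate acid; N₂ departs as an exceptionally stable neutral molecule
CH₃CH₂–I loses I⁻: pKₐ(HI) ≈ -10
CH₃CH₂–S(CH₃)₂⁺ loses SR'₂: pKₐ(R'₂SH⁺) ≈ -7
CH₃CH₂–OBz loses PhCOO⁻: pKₐ(C₆H₅COOH) ≈ 4.2
CH₃CH₂–OC(CH₃)₃ loses (CH₃)₃CO⁻: pKₐ(t-BuOH) ≈ 18

CH₃CH₂–N₂⁺ > CH₃CH₂–I > CH₃CH₂–S(CH₃)₂⁺ > CH₃CH₂–OBz > CH₃CH₂–OC(CH₃)₃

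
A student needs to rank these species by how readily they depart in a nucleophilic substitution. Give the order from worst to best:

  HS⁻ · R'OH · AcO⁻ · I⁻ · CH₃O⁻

I⁻: pKₐ(HI) ≈ -10 — large, highly polarisable; very weak base
R'OH: pKₐ(R'OH₂⁺) ≈ -2.4
AcO⁻: pKₐ(CH₃COOH) ≈ 4.8
HS⁻: pKₐ(H₂S) ≈ 7 — larger and more polarisable than the oxygen analogue
CH₃O⁻: pKₐ(CH₃OH) ≈ 15.5
Reversing gives the worst-to-best order requested.

CH₃O⁻ < HS⁻ < AcO⁻ < R'OH < I⁻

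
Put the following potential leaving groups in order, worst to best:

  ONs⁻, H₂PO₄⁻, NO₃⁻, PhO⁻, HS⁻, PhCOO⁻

The more stable X⁻ (or X) is on its own — i.e. the weaker a base it is — the better a leaving group it makes.
ONs⁻: pKₐ(p-O₂NC₆H₄SO₃H) ≈ -3.5
NO₃⁻: pKₐ(HNO₃) ≈ -1.3 — resonance-delocalised over three oxygens
H₂PO₄⁻: pKₐ(H₃PO₄) ≈ 2.1 — moderate base; biological leaving group after further activation
PhCOO⁻: pKₐ(C₆H₅COOH) ≈ 4.2 — aryl carboxylate
HS⁻: pKₐ(H₂S) ≈ 7
PhO⁻: pKₐ(C₆H₅OH (phenol)) ≈ 10
Listed from poorest to best leaving group as asked.

PhO⁻ < HS⁻ < PhCOO⁻ < H₂PO₄⁻ < NO₃⁻ < ONs⁻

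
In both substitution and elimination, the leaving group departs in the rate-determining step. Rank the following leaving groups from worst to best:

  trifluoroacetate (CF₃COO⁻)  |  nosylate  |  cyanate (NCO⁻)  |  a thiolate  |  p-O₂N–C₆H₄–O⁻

a thiolate < p-O₂N–C₆H₄–O⁻ < cyanate (NCO⁻) < trifluoroacetate (CF₃COO⁻) < nosylate

The more stable X⁻ (or X) is on its own — i.e. the weaker a base it is — the better a leaving group it makes.
nosylate: pKₐ(p-O₂NC₆H₄SO₃H) ≈ -3.5
trifluoroacetate (CF₃COO⁻): pKₐ(CF₃COOH) ≈ 0.2
cyanate (NCO⁻): pKₐ(HOCN) ≈ 3.5
p-O₂N–C₆H₄–O⁻: pKₐ(p-nitrophenol) ≈ 7.2
a thiolate: pKₐ(RSH (a thiol)) ≈ 10.5
Reversing gives the worst-to-best order requested.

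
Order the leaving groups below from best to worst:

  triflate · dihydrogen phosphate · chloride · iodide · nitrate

triflate: pKₐ(CF₃SO₃H (triflic acid)) ≈ -14
iodide: pKₐ(HI) ≈ -10
chloride: pKₐ(HCl) ≈ -7
nitrate: pKₐ(HNO₃) ≈ -1.3
dihydrogen phosphate: pKₐ(H₃PO₄) ≈ 2.1

triflate > iodide > chloride > nitrate > dihydrogen phosphate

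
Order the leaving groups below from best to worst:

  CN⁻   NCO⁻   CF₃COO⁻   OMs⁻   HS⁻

OMs⁻ > CF₃COO⁻ > NCO⁻ > HS⁻ > CN⁻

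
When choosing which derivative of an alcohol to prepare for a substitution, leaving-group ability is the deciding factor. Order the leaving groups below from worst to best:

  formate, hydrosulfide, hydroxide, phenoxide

hydroxide < phenoxide < hydrosulfide < formate

Rank by basicity of the departing species: weakest base leaves most easily.
formate: pKₐ(HCOOH) ≈ 3.8 — resonance-stabilised carboxylate
hydrosulfide: pKₐ(H₂S) ≈ 7
phenoxide: pKₐ(C₆H₅OH (phenol)) ≈ 10
hydroxide: pKₐ(H₂O) ≈ 15.7 — strong base; essentially never leaves without prior activation
Reversing gives the worst-to-best order requested.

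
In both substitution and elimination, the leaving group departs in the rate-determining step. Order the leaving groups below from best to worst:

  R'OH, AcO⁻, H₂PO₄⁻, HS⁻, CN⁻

R'OH > H₂PO₄⁻ > AcO⁻ > HS⁻ > CN⁻

R'OH: pKₐ(R'OH₂⁺) ≈ -2.4
H₂PO₄⁻: pKₐ(H₃PO₄) ≈ 2.1
AcO⁻: pKₐ(CH₃COOH) ≈ 4.8 — resonance-stabilised but still a weak base
HS⁻: pKₐ(H₂S) ≈ 7 — larger and more polarisable than the oxygen analogue
CN⁻: pKₐ(HCN) ≈ 9.2 — sp carbon stabilises the charge somewhat, but still a poor LG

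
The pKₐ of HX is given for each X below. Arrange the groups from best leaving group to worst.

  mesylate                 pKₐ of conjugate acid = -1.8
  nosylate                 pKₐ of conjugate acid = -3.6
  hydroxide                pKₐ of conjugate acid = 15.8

nosylate > mesylate > hydroxide

Lower conjugate-acid pKₐ ⇒ weaker base ⇒ better leaving group.
Sorting by the given values: nosylate (-3.6), mesylate (-1.8), hydroxide (15.8).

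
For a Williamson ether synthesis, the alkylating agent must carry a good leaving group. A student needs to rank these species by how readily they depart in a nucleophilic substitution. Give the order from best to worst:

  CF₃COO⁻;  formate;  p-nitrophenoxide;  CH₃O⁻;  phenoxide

CF₃COO⁻ > formate > p-nitrophenoxide > phenoxide > CH₃O⁻

CF₃COO⁻: pKₐ(CF₃COOH) ≈ 0.2 — strongly electron-withdrawing CF₃ stabilises the carboxylate
formate: pKₐ(HCOOH) ≈ 3.8 — resonance-stabilised carboxylate
p-nitrophenoxide: pKₐ(p-nitrophenol) ≈ 7.2 — nitro group delocalises the charge; the classic chromogenic LG
phenoxide: pKₐ(C₆H₅OH (phenol)) ≈ 10
CH₃O⁻: pKₐ(CH₃OH) ≈ 15.5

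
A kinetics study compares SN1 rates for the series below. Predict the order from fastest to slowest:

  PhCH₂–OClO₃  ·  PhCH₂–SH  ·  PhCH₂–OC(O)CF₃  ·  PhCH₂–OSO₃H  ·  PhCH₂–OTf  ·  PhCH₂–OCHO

PhCH₂–OTf > PhCH₂–OClO₃ > PhCH₂–OSO₃H > PhCH₂–OC(O)CF₃ > PhCH₂–OCHO > PhCH₂–SH

The skeletons are identical, so relative rate is governed entirely by leaving-group ability.
Rank by basicity of the departing species: weakest base leaves most easily.
PhCH₂–OTf loses OTf⁻: pKₐ(CF₃SO₃H (triflic acid)) ≈ -14
PhCH₂–OClO₃ loses ClO₄⁻: pKₐ(HClO₄) ≈ -10
PhCH₂–OSO₃H loses HSO₄⁻: pKₐ(H₂SO₄) ≈ -3
PhCH₂–OC(O)CF₃ loses CF₃COO⁻: pKₐ(CF₃COOH) ≈ 0.2
PhCH₂–OCHO loses HCOO⁻: pKₐ(HCOOH) ≈ 3.8
PhCH₂–SH loses HS⁻: pKₐ(H₂S) ≈ 7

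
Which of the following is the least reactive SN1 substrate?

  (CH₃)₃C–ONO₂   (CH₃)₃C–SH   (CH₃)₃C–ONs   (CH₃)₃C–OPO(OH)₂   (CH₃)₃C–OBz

The skeletons are identical, so relative rate is governed entirely by leaving-group ability.
The more stable X⁻ (or X) is on its own — i.e. the weaker a base it is — the better a leaving group it makes.
(CH₃)₃C–ONs loses ONs⁻: pKₐ(p-O₂NC₆H₄SO₃H) ≈ -3.5
(CH₃)₃C–ONO₂ loses NO₃⁻: pKₐ(HNO₃) ≈ -1.3
(CH₃)₃C–OPO(OH)₂ loses H₂PO₄⁻: pKₐ(H₃PO₄) ≈ 2.1
(CH₃)₃C–OBz loses PhCOO⁻: pKₐ(C₆H₅COOH) ≈ 4.2
(CH₃)₃C–SH loses HS⁻: pKₐ(H₂S) ≈ 7

(CH₃)₃C–SH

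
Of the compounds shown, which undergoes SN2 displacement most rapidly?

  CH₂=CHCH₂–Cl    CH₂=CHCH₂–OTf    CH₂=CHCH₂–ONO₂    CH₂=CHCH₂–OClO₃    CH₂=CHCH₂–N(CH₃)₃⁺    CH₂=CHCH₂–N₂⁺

CH₂=CHCH₂–N₂⁺

Same R in every case — rank the leaving groups.
A good leaving group is a weak base: the lower the pKₐ of its conjugate acid, the more readily it departs.
CH₂=CHCH₂–N₂⁺ loses N₂: no meaningful conjugate acid; N₂ departs as an exceptionally stable neutral molecule
CH₂=CHCH₂–OTf loses OTf⁻: pKₐ(CF₃SO₃H (triflic acid)) ≈ -14
CH₂=CHCH₂–OClO₃ loses ClO₄⁻: pKₐ(HClO₄) ≈ -10
CH₂=CHCH₂–Cl loses Cl⁻: pKₐ(HCl) ≈ -7
CH₂=CHCH₂–ONO₂ loses NO₃⁻: pKₐ(HNO₃) ≈ -1.3
CH₂=CHCH₂–N(CH₃)₃⁺ loses NR'₃: pKₐ(R'₃NH⁺) ≈ 10.7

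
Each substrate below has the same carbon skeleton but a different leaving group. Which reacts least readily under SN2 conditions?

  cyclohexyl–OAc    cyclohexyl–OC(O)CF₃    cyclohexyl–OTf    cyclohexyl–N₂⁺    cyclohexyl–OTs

cyclohexyl–OAc

Identical carbon frameworks mean the comparison reduces to leaving-group quality.
Leaving-group ability tracks the stability of the departed species; conjugate-acid pKₐ is the usual yardstick (lower pKₐ → better LG).
cyclohexyl–N₂⁺ loses N₂: no meaningful conjugate acid; N₂ departs as an exceptionally stable neutral molecule
cyclohexyl–OTf loses OTf⁻: pKₐ(CF₃SO₃H (triflic acid)) ≈ -14
cyclohexyl–OTs loses OTs⁻: pKₐ(p-CH₃C₆H₄SO₃H (TsOH)) ≈ -2.8
cyclohexyl–OC(O)CF₃ loses CF₃COO⁻: pKₐ(CF₃COOH) ≈ 0.2
cyclohexyl–OAc loses AcO⁻: pKₐ(CH₃COOH) ≈ 4.8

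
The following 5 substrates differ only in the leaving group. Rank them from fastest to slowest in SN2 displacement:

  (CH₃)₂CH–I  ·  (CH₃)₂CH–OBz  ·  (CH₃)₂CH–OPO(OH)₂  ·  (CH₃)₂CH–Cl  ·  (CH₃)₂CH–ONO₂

(CH₃)₂CH–I > (CH₃)₂CH–Cl > (CH₃)₂CH–ONO₂ > (CH₃)₂CH–OPO(OH)₂ > (CH₃)₂CH–OBz

The skeletons are identical, so relative rate is governed entirely by leaving-group ability.
The more stable X⁻ (or X) is on its own — i.e. the weaker a base it is — the better a leaving group it makes.
(CH₃)₂CH–I loses I⁻: pKₐ(HI) ≈ -10
(CH₃)₂CH–Cl loses Cl⁻: pKₐ(HCl) ≈ -7
(CH₃)₂CH–ONO₂ loses NO₃⁻: pKₐ(HNO₃) ≈ -1.3
(CH₃)₂CH–OPO(OH)₂ loses H₂PO₄⁻: pKₐ(H₃PO₄) ≈ 2.1
(CH₃)₂CH–OBz loses PhCOO⁻: pKₐ(C₆H₅COOH) ≈ 4.2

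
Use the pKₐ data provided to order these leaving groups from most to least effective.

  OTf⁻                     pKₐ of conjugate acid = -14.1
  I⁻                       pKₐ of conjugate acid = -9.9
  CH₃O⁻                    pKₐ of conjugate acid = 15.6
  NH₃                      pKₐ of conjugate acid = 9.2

OTf⁻ > I⁻ > NH₃ > CH₃O⁻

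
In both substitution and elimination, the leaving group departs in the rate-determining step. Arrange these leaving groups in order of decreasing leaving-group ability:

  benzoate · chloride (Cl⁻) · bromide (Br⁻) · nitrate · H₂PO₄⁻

bromide (Br⁻) > chloride (Cl⁻) > nitrate > H₂PO₄⁻ > benzoate

Leaving-group ability tracks the stability of the departed species; conjugate-acid pKₐ is the usual yardstick (lower pKₐ → better LG).
bromide (Br⁻): pKₐ(HBr) ≈ -9
chloride (Cl⁻): pKₐ(HCl) ≈ -7 — moderately weak base
nitrate: pKₐ(HNO₃) ≈ -1.3 — resonance-delocalised over three oxygens
H₂PO₄⁻: pKₐ(H₃PO₄) ≈ 2.1
benzoate: pKₐ(C₆H₅COOH) ≈ 4.2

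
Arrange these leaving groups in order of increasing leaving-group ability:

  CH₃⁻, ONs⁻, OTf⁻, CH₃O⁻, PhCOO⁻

OTf⁻: pKₐ(CF₃SO₃H (triflic acid)) ≈ -14
ONs⁻: pKₐ(p-O₂NC₆H₄SO₃H) ≈ -3.5
PhCOO⁻: pKₐ(C₆H₅COOH) ≈ 4.2 — aryl carboxylate
CH₃O⁻: pKₐ(CH₃OH) ≈ 15.5 — strong base; alkoxides do not leave unassisted
CH₃⁻: pKₐ(CH₄) ≈ 48 — unstabilised carbanion; the worst conceivable leaving group
The question asks for worst first, so the sequence is read in increasing leaving-group ability.

CH₃⁻ < CH₃O⁻ < PhCOO⁻ < ONs⁻ < OTf⁻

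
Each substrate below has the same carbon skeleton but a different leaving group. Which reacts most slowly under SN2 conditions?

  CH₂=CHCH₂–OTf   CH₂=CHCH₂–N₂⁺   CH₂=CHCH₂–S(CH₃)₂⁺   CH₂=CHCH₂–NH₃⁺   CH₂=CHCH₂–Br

CH₂=CHCH₂–NH₃⁺

The skeletons are identical, so relative rate is governed entirely by leaving-group ability.
Rank by basicity of the departing species: weakest base leaves most easily.
CH₂=CHCH₂–N₂⁺ loses N₂: no meaningful conjugate acid; N₂ departs as an exceptionally stable neutral molecule
CH₂=CHCH₂–OTf loses OTf⁻: pKₐ(CF₃SO₃H (triflic acid)) ≈ -14
CH₂=CHCH₂–Br loses Br⁻: pKₐ(HBr) ≈ -9
CH₂=CHCH₂–S(CH₃)₂⁺ loses SR'₂: pKₐ(R'₂SH⁺) ≈ -7
CH₂=CHCH₂–NH₃⁺ loses NH₃: pKₐ(NH₄⁺) ≈ 9.2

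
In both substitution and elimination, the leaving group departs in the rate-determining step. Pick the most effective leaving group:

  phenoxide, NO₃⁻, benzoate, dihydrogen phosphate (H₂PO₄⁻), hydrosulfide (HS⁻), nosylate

Leaving-group ability tracks the stability of the departed species; conjugate-acid pKₐ is the usual yardstick (lower pKₐ → better LG).
nosylate: pKₐ(p-O₂NC₆H₄SO₃H) ≈ -3.5
NO₃⁻: pKₐ(HNO₃) ≈ -1.3
dihydrogen phosphate (H₂PO₄⁻): pKₐ(H₃PO₄) ≈ 2.1
benzoate: pKₐ(C₆H₅COOH) ≈ 4.2
hydrosulfide (HS⁻): pKₐ(H₂S) ≈ 7
phenoxide: pKₐ(C₆H₅OH (phenol)) ≈ 10

nosylate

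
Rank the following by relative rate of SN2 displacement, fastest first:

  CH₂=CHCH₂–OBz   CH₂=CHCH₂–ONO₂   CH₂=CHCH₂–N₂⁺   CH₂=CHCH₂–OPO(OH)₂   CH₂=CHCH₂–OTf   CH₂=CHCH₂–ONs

Identical carbon frameworks mean the comparison reduces to leaving-group quality.
The more stable X⁻ (or X) is on its own — i.e. the weaker a base it is — the better a leaving group it makes.
CH₂=CHCH₂–N₂⁺ loses N₂: no meaningful conjugate acid; N₂ departs as an exceptionally stable neutral molecule
CH₂=CHCH₂–OTf loses OTf⁻: pKₐ(CF₃SO₃H (triflic acid)) ≈ -14
CH₂=CHCH₂–ONs loses ONs⁻: pKₐ(p-O₂NC₆H₄SO₃H) ≈ -3.5
CH₂=CHCH₂–ONO₂ loses NO₃⁻: pKₐ(HNO₃) ≈ -1.3
CH₂=CHCH₂–OPO(OH)₂ loses H₂PO₄⁻: pKₐ(H₃PO₄) ≈ 2.1
CH₂=CHCH₂–OBz loses PhCOO⁻: pKₐ(C₆H₅COOH) ≈ 4.2

CH₂=CHCH₂–N₂⁺ > CH₂=CHCH₂–OTf > CH₂=CHCH₂–ONs > CH₂=CHCH₂–ONO₂ > CH₂=CHCH₂–OPO(OH)₂ > CH₂=CHCH₂–OBz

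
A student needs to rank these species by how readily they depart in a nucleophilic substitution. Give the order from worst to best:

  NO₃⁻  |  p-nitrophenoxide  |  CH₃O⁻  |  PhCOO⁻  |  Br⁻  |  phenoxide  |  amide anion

amide anion < CH₃O⁻ < phenoxide < p-nitrophenoxide < PhCOO⁻ < NO₃⁻ < Br⁻

A good leaving group is a weak base: the lower the pKₐ of its conjugate acid, the more readily it departs.
Br⁻: pKₐ(HBr) ≈ -9 — weak base; good leaving group
NO₃⁻: pKₐ(HNO₃) ≈ -1.3
PhCOO⁻: pKₐ(C₆H₅COOH) ≈ 4.2 — aryl carboxylate
p-nitrophenoxide: pKₐ(p-nitrophenol) ≈ 7.2 — nitro group delocalises the charge; the classic chromogenic LG
phenoxide: pKₐ(C₆H₅OH (phenol)) ≈ 10 — resonance into the ring helps, but still a poor LG
CH₃O⁻: pKₐ(CH₃OH) ≈ 15.5
amide anion: pKₐ(NH₃) ≈ 38 — extremely strong base; never a leaving group
Reversing gives the worst-to-best order requested.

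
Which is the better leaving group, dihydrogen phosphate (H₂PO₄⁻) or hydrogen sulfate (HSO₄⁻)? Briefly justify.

hydrogen sulfate (HSO₄⁻)

hydrogen sulfate (HSO₄⁻) is the better leaving group.
pKₐ(H₂SO₄) ≈ -3 versus pKₐ(H₃PO₄) ≈ 2.1: hydrogen sulfate (HSO₄⁻) is the much weaker base.
Conjugate base of a strong mineral acid.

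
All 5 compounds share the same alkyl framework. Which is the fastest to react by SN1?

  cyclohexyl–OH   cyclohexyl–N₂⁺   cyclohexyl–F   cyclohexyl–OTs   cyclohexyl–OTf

Identical carbon frameworks mean the comparison reduces to leaving-group quality.
Rank by basicity of the departing species: weakest base leaves most easily.
cyclohexyl–N₂⁺ loses N₂: no meaningful conjugate acid; N₂ departs as an exceptionally stable neutral molecule
cyclohexyl–OTf loses OTf⁻: pKₐ(CF₃SO₃H (triflic acid)) ≈ -14
cyclohexyl–OTs loses OTs⁻: pKₐ(p-CH₃C₆H₄SO₃H (TsOH)) ≈ -2.8
cyclohexyl–F loses F⁻: pKₐ(HF) ≈ 3.2
cyclohexyl–OH loses OH⁻: pKₐ(H₂O) ≈ 15.7

cyclohexyl–N₂⁺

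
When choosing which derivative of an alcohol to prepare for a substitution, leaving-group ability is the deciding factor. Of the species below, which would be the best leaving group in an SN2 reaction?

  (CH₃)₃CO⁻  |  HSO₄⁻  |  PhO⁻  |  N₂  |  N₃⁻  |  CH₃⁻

N₂

N₂: no meaningful conjugate acid; N₂ departs as an exceptionally stable neutral molecule
HSO₄⁻: pKₐ(H₂SO₄) ≈ -3
N₃⁻: pKₐ(HN₃) ≈ 4.7
PhO⁻: pKₐ(C₆H₅OH (phenol)) ≈ 10
(CH₃)₃CO⁻: pKₐ(t-BuOH) ≈ 18
CH₃⁻: pKₐ(CH₄) ≈ 48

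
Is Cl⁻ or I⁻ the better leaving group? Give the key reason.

I⁻

I⁻ is the better leaving group.
pKₐ(HI) ≈ -10 versus pKₐ(HCl) ≈ -7: I⁻ is the much weaker base.
Large, highly polarisable; very weak base.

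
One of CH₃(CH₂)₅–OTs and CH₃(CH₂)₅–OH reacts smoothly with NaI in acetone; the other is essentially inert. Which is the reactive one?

From CH₃(CH₂)₅–OH the departing group would be OH⁻ (pKₐ(H₂O) ≈ 15.7). Strong base; essentially never leaves without prior activation.
From CH₃(CH₂)₅–OTs the leaving group is OTs⁻ (pKₐ(p-CH₃C₆H₄SO₃H (TsOH)) ≈ -2.8). Resonance-delocalised arenesulfonate.
(In practice CH₃(CH₂)₅–OTs is made from CH₃(CH₂)₅–OH by treatment with TsCl / pyridine, converting the hydroxyl into a tosylate.)

CH₃(CH₂)₅–OTs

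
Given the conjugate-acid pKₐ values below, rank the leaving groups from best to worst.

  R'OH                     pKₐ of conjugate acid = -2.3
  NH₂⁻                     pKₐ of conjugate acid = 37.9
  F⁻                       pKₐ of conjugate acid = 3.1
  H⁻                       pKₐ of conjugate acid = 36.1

R'OH > F⁻ > H⁻ > NH₂⁻

Lower conjugate-acid pKₐ ⇒ weaker base ⇒ better leaving group.
Sorting by the given values: R'OH (-2.3), F⁻ (3.1), H⁻ (36.1), NH₂⁻ (37.9).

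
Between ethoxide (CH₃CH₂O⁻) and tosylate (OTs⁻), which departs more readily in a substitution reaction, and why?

tosylate (OTs⁻)

tosylate (OTs⁻) is the better leaving group.
pKₐ(p-CH₃C₆H₄SO₃H (TsOH)) ≈ -2.8 versus pKₐ(CH₃CH₂OH) ≈ 16: tosylate (OTs⁻) is the much weaker base.
Resonance-delocalised arenesulfonate.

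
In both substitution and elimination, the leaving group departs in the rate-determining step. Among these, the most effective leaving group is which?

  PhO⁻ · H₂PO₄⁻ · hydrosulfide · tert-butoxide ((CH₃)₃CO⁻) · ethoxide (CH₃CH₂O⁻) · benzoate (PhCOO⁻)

H₂PO₄⁻

A good leaving group is a weak base: the lower the pKₐ of its conjugate acid, the more readily it departs.
H₂PO₄⁻: pKₐ(H₃PO₄) ≈ 2.1
benzoate (PhCOO⁻): pKₐ(C₆H₅COOH) ≈ 4.2
hydrosulfide: pKₐ(H₂S) ≈ 7
PhO⁻: pKₐ(C₆H₅OH (phenol)) ≈ 10
ethoxide (CH₃CH₂O⁻): pKₐ(CH₃CH₂OH) ≈ 16
tert-butoxide ((CH₃)₃CO⁻): pKₐ(t-BuOH) ≈ 18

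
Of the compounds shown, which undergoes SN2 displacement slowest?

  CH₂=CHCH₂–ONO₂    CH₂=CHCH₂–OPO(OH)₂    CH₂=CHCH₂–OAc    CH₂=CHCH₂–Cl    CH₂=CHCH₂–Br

Same R in every case — rank the leaving groups.
Leaving-group ability tracks the stability of the departed species; conjugate-acid pKₐ is the usual yardstick (lower pKₐ → better LG).
CH₂=CHCH₂–Br loses Br⁻: pKₐ(HBr) ≈ -9
CH₂=CHCH₂–Cl loses Cl⁻: pKₐ(HCl) ≈ -7
CH₂=CHCH₂–ONO₂ loses NO₃⁻: pKₐ(HNO₃) ≈ -1.3
CH₂=CHCH₂–OPO(OH)₂ loses H₂PO₄⁻: pKₐ(H₃PO₄) ≈ 2.1
CH₂=CHCH₂–OAc loses AcO⁻: pKₐ(CH₃COOH) ≈ 4.8

CH₂=CHCH₂–OAc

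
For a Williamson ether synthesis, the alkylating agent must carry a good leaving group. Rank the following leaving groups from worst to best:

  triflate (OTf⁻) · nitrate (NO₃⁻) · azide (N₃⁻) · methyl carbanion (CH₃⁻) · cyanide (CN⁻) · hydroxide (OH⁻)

methyl carbanion (CH₃⁻) < hydroxide (OH⁻) < cyanide (CN⁻) < azide (N₃⁻) < nitrate (NO₃⁻) < triflate (OTf⁻)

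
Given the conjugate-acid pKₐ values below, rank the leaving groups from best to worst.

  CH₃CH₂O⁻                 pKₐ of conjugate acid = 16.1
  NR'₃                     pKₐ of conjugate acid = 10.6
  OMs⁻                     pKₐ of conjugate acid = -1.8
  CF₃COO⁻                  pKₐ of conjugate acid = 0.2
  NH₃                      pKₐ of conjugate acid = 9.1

OMs⁻ > CF₃COO⁻ > NH₃ > NR'₃ > CH₃CH₂O⁻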